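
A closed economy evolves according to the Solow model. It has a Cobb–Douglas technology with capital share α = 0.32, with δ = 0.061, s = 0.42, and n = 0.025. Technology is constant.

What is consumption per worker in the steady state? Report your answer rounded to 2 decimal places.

c* = 1.22

At the steady state, Δk = 0, so s·k^α = (n + δ)·k.
Rearranging, k^(1−α) = s / (n + δ).
k^0.68 = 0.42 / (0.025 + 0.061) = 0.42 / 0.086 = 4.8837
k* = 4.8837^(1/0.68) ≈ 10.3007
y* = (k*)^α = 10.3007^0.32 ≈ 2.1092
c* = (1 − s)·y* = (1 − 0.42) × 2.1092 ≈ 1.2233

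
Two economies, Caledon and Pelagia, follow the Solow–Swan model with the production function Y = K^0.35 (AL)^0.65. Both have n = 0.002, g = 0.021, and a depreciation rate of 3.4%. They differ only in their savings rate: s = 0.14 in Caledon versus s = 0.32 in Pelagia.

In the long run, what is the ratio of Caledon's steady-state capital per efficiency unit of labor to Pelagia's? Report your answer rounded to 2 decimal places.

ratio ≈ 0.28

Steady-state k* = [s/(n + g + δ)]^(1/(1−α)), so the ratio is [ (s_C/(n + g + δ)_C) / (s_P/(n + g + δ)_P) ]^1.5385.
s_C/(n + g + δ)_C = 0.14/0.057 = 2.4561; s_P/(n + g + δ)_P = 0.32/0.057 = 5.6140.
Ratio = (2.4561/5.6140)^1.5385 = 0.4375^1.5385 ≈ 0.2803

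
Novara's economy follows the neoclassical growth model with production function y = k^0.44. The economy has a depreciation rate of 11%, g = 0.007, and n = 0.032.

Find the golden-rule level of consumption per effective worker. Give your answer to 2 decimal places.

c_gold ≈ 1.31

At the golden rule, f'(k) = n + g + δ, so α·k^(α−1) = n + g + δ and k_gold = (α/(n + g + δ))^(1/(1−α)).
k_gold = (0.44/0.149)^(1/0.56) = 2.9530^1.7857 ≈ 6.9143
c_gold = f(k_gold) − (n + g + δ)·k_gold = 2.3415 − 0.149×6.9143 ≈ 1.3113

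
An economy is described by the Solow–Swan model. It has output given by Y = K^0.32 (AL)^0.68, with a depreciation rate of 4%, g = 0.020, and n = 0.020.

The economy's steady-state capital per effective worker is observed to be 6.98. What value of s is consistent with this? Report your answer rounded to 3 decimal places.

s ≈ 0.300

At the steady state, Δk = 0, so s·k^α = (n + g + δ)·k.
So s / (n + g + δ) = (k*)^(1−α) = 6.98^0.68 = 3.7482.
Therefore s = 3.7482 × (n + g + δ) = 3.7482 × 0.080 = 0.2999.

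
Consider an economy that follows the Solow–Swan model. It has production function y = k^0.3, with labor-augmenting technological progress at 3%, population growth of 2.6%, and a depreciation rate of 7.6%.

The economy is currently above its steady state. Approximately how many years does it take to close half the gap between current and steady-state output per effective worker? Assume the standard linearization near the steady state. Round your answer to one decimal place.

t_½ ≈ 7.5 years

Near the steady state the convergence rate is λ = (1 − α)(n + g + δ).
λ = (1 − 0.3) × 0.132 = 0.7 × 0.132 = 0.0924
Half-life = ln 2 / λ = 0.6931 / 0.0924 ≈ 7.50 years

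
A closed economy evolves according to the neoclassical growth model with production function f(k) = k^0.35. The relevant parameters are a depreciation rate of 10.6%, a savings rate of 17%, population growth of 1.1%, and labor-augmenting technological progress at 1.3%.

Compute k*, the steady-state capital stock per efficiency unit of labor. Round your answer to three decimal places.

k* ≈ 1.511

At the steady state, Δk = 0, so s·k^α = (n + g + δ)·k.
Rearranging, k^(1−α) = s / (n + g + δ).
k^0.65 = 0.17 / (0.011 + 0.013 + 0.106) = 0.17 / 0.130 = 1.3077
k* = 1.3077^(1/0.65) ≈ 1.5109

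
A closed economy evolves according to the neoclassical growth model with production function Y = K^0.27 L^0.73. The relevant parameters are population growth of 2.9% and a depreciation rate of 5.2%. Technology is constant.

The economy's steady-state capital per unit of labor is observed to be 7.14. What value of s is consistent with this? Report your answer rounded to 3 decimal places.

Steady state requires s·f(k) = (n + δ)·k, i.e. s·k^α = (n + δ)·k.
So s / (n + δ) = (k*)^(1−α) = 7.14^0.73 = 4.1995.
Therefore s = 4.1995 × (n + δ) = 4.1995 × 0.081 = 0.3402.

s ≈ 0.340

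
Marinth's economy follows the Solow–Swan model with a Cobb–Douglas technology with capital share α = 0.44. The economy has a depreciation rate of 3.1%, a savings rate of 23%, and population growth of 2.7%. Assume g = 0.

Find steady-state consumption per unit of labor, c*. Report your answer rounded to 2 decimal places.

Steady state requires s·f(k) = (n + δ)·k, i.e. s·k^α = (n + δ)·k.
Rearranging, k^(1−α) = s / (n + δ).
k^0.56 = 0.23 / (0.027 + 0.031) = 0.23 / 0.058 = 3.9655
k* = 3.9655^(1/0.56) ≈ 11.7055
y* = (k*)^α = 11.7055^0.44 ≈ 2.9518
c* = (1 − s)·y* = (1 − 0.23) × 2.9518 ≈ 2.2729

c* = 2.27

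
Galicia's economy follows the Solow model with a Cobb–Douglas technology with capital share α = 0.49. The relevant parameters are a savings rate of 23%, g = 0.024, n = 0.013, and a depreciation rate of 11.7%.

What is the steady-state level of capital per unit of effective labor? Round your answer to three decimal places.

In steady state, investment equals break-even investment: s·k^α = (n + g + δ)·k.
Rearranging, k^(1−α) = s / (n + g + δ).
k^0.51 = 0.23 / (0.013 + 0.024 + 0.117) = 0.23 / 0.154 = 1.4935
k* = 1.4935^(1/0.51) ≈ 2.1957

k* = 2.196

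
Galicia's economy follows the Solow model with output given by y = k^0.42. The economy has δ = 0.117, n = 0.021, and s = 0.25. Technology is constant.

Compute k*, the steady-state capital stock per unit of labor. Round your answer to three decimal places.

In steady state, investment equals break-even investment: s·k^α = (n + δ)·k.
Dividing both sides by k: k^(1−α) = s / (n + δ).
k^0.58 = 0.25 / (0.021 + 0.117) = 0.25 / 0.138 = 1.8116
k* = 1.8116^(1/0.58) ≈ 2.7857

k* = 2.786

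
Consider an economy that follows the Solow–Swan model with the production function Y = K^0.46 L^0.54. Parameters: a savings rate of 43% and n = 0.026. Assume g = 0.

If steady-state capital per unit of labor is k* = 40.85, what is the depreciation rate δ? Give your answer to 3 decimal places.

δ ≈ 0.032

Steady state requires s·f(k) = (n + δ)·k, i.e. s·k^α = (n + δ)·k.
So s / (n + δ) = (k*)^(1−α) = 40.85^0.54 = 7.4138.
Therefore n + δ = s / 7.4138 = 0.43 / 7.4138 = 0.0580, so δ = 0.0580 − 0.026 = 0.0320.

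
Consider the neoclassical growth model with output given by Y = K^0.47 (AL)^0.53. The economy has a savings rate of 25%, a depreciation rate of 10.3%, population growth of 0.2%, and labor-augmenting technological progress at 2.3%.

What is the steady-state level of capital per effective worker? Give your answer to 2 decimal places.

k* ≈ 3.54

At the steady state, Δk = 0, so s·k^α = (n + g + δ)·k.
Rearranging, k^(1−α) = s / (n + g + δ).
k^0.53 = 0.25 / (0.002 + 0.023 + 0.103) = 0.25 / 0.128 = 1.9531
k* = 1.9531^(1/0.53) ≈ 3.5362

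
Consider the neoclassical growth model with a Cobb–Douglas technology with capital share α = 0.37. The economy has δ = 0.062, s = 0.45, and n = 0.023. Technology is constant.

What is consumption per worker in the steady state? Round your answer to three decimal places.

c* ≈ 1.464

Steady state requires s·f(k) = (n + δ)·k, i.e. s·k^α = (n + δ)·k.
Rearranging, k^(1−α) = s / (n + δ).
k^0.63 = 0.45 / (0.023 + 0.062) = 0.45 / 0.085 = 5.2941
k* = 5.2941^(1/0.63) ≈ 14.0889
y* = (k*)^α = 14.0889^0.37 ≈ 2.6612
c* = (1 − s)·y* = (1 − 0.45) × 2.6612 ≈ 1.4637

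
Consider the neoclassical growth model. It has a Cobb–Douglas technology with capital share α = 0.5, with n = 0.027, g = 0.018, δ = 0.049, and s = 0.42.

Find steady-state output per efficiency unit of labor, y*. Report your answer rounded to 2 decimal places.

y* ≈ 4.47

Steady state requires s·f(k) = (n + g + δ)·k, i.e. s·k^α = (n + g + δ)·k.
Dividing both sides by k: k^(1−α) = s / (n + g + δ).
k^0.5 = 0.42 / (0.027 + 0.018 + 0.049) = 0.42 / 0.094 = 4.4681
k* = 4.4681^(1/0.5) ≈ 19.9639
y* = (k*)^α = 19.9639^0.5 ≈ 4.4681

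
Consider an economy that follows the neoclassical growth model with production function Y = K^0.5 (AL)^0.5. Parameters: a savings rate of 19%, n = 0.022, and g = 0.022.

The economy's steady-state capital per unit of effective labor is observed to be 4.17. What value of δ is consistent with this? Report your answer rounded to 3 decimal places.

Steady state requires s·f(k) = (n + g + δ)·k, i.e. s·k^α = (n + g + δ)·k.
So s / (n + g + δ) = (k*)^(1−α) = 4.17^0.5 = 2.0421.
Therefore n + g + δ = s / 2.0421 = 0.19 / 2.0421 = 0.0930, so δ = 0.0930 − 0.044 = 0.0490.

δ ≈ 0.049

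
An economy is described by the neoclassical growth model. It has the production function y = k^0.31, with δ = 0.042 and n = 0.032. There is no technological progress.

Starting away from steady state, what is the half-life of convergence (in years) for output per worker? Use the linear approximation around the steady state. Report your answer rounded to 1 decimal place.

Near the steady state the convergence rate is λ = (1 − α)(n + δ).
λ = (1 − 0.31) × 0.074 = 0.69 × 0.074 = 0.05106
Half-life = ln 2 / λ = 0.6931 / 0.05106 ≈ 13.57 years

t_½ ≈ 13.6 years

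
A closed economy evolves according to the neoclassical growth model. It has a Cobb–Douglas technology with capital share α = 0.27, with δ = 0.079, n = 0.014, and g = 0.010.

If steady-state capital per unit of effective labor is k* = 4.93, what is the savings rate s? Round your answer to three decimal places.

s ≈ 0.330

At the steady state, Δk = 0, so s·k^α = (n + g + δ)·k.
So s / (n + g + δ) = (k*)^(1−α) = 4.93^0.73 = 3.2046.
Therefore s = 3.2046 × (n + g + δ) = 3.2046 × 0.103 = 0.3301.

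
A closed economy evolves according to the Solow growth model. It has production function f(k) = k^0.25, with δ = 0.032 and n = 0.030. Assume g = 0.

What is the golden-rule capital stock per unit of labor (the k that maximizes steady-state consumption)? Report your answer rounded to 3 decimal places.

The golden rule sets f'(k) = n + δ, i.e. α·k^(α−1) = n + δ.
So k^(1−α) = α / (n + δ) = 0.25 / 0.062 = 4.0323.
k_gold = 4.0323^(1/0.75) ≈ 6.4181

k_gold ≈ 6.418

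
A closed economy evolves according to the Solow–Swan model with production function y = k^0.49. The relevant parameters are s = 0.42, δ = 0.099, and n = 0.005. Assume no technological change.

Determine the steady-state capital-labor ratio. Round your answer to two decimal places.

In steady state, investment equals break-even investment: s·k^α = (n + δ)·k.
Rearranging, k^(1−α) = s / (n + δ).
k^0.51 = 0.42 / (0.005 + 0.099) = 0.42 / 0.104 = 4.0385
k* = 4.0385^(1/0.51) ≈ 15.4407

k* ≈ 15.44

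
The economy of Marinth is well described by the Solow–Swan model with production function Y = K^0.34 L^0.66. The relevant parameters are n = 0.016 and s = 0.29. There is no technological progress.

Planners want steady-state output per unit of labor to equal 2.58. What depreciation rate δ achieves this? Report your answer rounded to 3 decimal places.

δ ≈ 0.030

Steady state requires s·f(k) = (n + δ)·k, i.e. s·k^α = (n + δ)·k.
Since y* = [s/(n + δ)]^(α/(1−α)), we have s/(n + δ) = (y*)^((1−α)/α) = 2.58^1.9412 = 6.2956.
Therefore n + δ = s / 6.2956 = 0.29 / 6.2956 = 0.0461, so δ = 0.0461 − 0.016 = 0.0301.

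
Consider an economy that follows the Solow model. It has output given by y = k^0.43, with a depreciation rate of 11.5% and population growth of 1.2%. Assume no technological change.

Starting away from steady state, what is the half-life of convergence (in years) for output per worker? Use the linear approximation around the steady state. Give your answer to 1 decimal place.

half-life ≈ 9.6 years

Near the steady state the convergence rate is λ = (1 − α)(n + δ).
λ = (1 − 0.43) × 0.127 = 0.57 × 0.127 = 0.07239
Half-life = ln 2 / λ = 0.6931 / 0.07239 ≈ 9.57 years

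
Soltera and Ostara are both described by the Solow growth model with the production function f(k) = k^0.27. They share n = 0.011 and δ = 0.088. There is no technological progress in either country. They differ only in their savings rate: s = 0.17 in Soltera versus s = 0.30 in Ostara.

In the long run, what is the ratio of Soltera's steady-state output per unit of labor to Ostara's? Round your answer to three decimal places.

y*_S / y*_O ≈ 0.811

Steady-state y* = [s/(n + δ)]^(α/(1−α)), so the ratio is [ (s_S/(n + δ)_S) / (s_O/(n + δ)_O) ]^0.3699.
s_S/(n + δ)_S = 0.17/0.099 = 1.7172; s_O/(n + δ)_O = 0.30/0.099 = 3.0303.
Ratio = (1.7172/3.0303)^0.3699 = 0.5667^0.3699 ≈ 0.8105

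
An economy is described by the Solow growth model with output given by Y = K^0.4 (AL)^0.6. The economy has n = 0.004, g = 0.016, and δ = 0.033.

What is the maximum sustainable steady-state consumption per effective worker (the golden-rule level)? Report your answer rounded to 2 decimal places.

At the golden rule, f'(k) = n + g + δ, so α·k^(α−1) = n + g + δ and k_gold = (α/(n + g + δ))^(1/(1−α)).
k_gold = (0.4/0.053)^(1/0.6) = 7.5472^1.6667 ≈ 29.0406
c_gold = f(k_gold) − (n + g + δ)·k_gold = 3.8477 − 0.053×29.0406 ≈ 2.3085

c_gold ≈ 2.31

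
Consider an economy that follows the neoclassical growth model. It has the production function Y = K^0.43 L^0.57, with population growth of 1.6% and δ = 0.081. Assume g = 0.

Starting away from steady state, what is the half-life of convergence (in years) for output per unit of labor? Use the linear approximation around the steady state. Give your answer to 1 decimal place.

t_½ ≈ 12.5 years

Near the steady state the convergence rate is λ = (1 − α)(n + δ).
λ = (1 − 0.43) × 0.097 = 0.57 × 0.097 = 0.05529
Half-life = ln 2 / λ = 0.6931 / 0.05529 ≈ 12.54 years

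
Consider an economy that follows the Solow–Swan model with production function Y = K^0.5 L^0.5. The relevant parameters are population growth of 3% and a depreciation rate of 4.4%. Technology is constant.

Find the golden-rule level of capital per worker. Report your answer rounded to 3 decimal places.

The golden rule sets f'(k) = n + δ, i.e. α·k^(α−1) = n + δ.
So k^(1−α) = α / (n + δ) = 0.5 / 0.074 = 6.7568.
k_gold = 6.7568^(1/0.5) ≈ 45.6543

k_gold ≈ 45.654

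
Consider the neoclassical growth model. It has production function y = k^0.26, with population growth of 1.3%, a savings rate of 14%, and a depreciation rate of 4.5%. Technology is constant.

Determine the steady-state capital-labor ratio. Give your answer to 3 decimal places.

k* = 3.290

Steady state requires s·f(k) = (n + δ)·k, i.e. s·k^α = (n + δ)·k.
Rearranging, k^(1−α) = s / (n + δ).
k^0.74 = 0.14 / (0.013 + 0.045) = 0.14 / 0.058 = 2.4138
k* = 2.4138^(1/0.74) ≈ 3.2898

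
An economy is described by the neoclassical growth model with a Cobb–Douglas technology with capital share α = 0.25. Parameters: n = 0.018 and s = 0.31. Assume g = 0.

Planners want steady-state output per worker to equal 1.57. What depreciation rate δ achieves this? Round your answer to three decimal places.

δ ≈ 0.062

Steady state requires s·f(k) = (n + δ)·k, i.e. s·k^α = (n + δ)·k.
Since y* = [s/(n + δ)]^(α/(1−α)), we have s/(n + δ) = (y*)^((1−α)/α) = 1.57^3 = 3.8699.
Therefore n + δ = s / 3.8699 = 0.31 / 3.8699 = 0.0801, so δ = 0.0801 − 0.018 = 0.0621.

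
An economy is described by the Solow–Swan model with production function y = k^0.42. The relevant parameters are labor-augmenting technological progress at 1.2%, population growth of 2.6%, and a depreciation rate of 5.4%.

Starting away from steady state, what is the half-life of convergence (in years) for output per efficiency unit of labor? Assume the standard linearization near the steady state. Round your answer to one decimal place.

about 13.0 years

Near the steady state the convergence rate is λ = (1 − α)(n + g + δ).
λ = (1 − 0.42) × 0.092 = 0.58 × 0.092 = 0.05336
Half-life = ln 2 / λ = 0.6931 / 0.05336 ≈ 12.99 years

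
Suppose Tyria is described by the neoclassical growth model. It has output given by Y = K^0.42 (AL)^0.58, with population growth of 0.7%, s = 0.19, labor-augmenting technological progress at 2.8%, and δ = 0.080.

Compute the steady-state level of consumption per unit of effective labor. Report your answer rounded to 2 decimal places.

c* ≈ 1.17

At the steady state, Δk = 0, so s·k^α = (n + g + δ)·k.
Dividing both sides by k: k^(1−α) = s / (n + g + δ).
k^0.58 = 0.19 / (0.007 + 0.028 + 0.080) = 0.19 / 0.115 = 1.6522
k* = 1.6522^(1/0.58) ≈ 2.3767
y* = (k*)^α = 2.3767^0.42 ≈ 1.4385
c* = (1 − s)·y* = (1 − 0.19) × 1.4385 ≈ 1.1652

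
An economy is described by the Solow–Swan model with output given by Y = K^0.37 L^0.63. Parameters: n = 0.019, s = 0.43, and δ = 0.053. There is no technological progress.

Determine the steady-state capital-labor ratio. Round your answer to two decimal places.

k* = 17.06

At the steady state, Δk = 0, so s·k^α = (n + δ)·k.
Rearranging, k^(1−α) = s / (n + δ).
k^0.63 = 0.43 / (0.019 + 0.053) = 0.43 / 0.072 = 5.9722
k* = 5.9722^(1/0.63) ≈ 17.0592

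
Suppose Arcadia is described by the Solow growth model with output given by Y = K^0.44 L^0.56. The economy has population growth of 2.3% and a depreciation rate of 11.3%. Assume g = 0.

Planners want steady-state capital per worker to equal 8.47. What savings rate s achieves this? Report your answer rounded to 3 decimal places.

s ≈ 0.450

Steady state requires s·f(k) = (n + δ)·k, i.e. s·k^α = (n + δ)·k.
So s / (n + δ) = (k*)^(1−α) = 8.47^0.56 = 3.3084.
Therefore s = 3.3084 × (n + δ) = 3.3084 × 0.136 = 0.4499.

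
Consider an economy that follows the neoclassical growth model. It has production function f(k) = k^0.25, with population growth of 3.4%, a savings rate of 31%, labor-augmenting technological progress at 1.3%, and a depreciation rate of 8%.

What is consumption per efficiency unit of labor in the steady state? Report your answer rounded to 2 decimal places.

Steady state requires s·f(k) = (n + g + δ)·k, i.e. s·k^α = (n + g + δ)·k.
Rearranging, k^(1−α) = s / (n + g + δ).
k^0.75 = 0.31 / (0.034 + 0.013 + 0.080) = 0.31 / 0.127 = 2.4409
k* = 2.4409^(1/0.75) ≈ 3.2865
y* = (k*)^α = 3.2865^0.25 ≈ 1.3464
c* = (1 − s)·y* = (1 − 0.31) × 1.3464 ≈ 0.9290

c* = 0.93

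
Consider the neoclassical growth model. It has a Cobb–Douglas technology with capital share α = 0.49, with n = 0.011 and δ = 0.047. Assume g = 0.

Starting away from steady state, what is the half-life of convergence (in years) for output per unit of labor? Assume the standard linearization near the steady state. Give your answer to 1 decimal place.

about 23.4 years

Near the steady state the convergence rate is λ = (1 − α)(n + δ).
λ = (1 − 0.49) × 0.058 = 0.51 × 0.058 = 0.02958
Half-life = ln 2 / λ = 0.6931 / 0.02958 ≈ 23.43 years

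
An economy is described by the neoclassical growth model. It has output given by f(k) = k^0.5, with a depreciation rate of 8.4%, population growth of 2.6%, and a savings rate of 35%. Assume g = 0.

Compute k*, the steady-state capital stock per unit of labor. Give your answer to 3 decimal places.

k* = 10.124

At the steady state, Δk = 0, so s·k^α = (n + δ)·k.
Dividing both sides by k: k^(1−α) = s / (n + δ).
k^0.5 = 0.35 / (0.026 + 0.084) = 0.35 / 0.110 = 3.1818
k* = 3.1818^(1/0.5) ≈ 10.1239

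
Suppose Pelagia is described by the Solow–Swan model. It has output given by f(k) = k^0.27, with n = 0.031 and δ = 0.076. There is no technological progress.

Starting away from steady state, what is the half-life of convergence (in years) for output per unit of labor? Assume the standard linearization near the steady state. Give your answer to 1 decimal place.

half-life ≈ 8.9 years

Near the steady state the convergence rate is λ = (1 − α)(n + δ).
λ = (1 − 0.27) × 0.107 = 0.73 × 0.107 = 0.07811
Half-life = ln 2 / λ = 0.6931 / 0.07811 ≈ 8.87 years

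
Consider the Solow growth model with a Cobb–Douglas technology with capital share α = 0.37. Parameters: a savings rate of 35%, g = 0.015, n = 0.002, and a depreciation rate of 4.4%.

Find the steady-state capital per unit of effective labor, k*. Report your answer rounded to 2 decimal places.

k* ≈ 16.01

In steady state, investment equals break-even investment: s·k^α = (n + g + δ)·k.
Dividing both sides by k: k^(1−α) = s / (n + g + δ).
k^0.63 = 0.35 / (0.002 + 0.015 + 0.044) = 0.35 / 0.061 = 5.7377
k* = 5.7377^(1/0.63) ≈ 16.0083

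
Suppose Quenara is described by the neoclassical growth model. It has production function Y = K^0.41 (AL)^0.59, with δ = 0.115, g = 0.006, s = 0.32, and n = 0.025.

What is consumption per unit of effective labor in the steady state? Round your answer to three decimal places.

At the steady state, Δk = 0, so s·k^α = (n + g + δ)·k.
Dividing both sides by k: k^(1−α) = s / (n + g + δ).
k^0.59 = 0.32 / (0.025 + 0.006 + 0.115) = 0.32 / 0.146 = 2.1918
k* = 2.1918^(1/0.59) ≈ 3.7812
y* = (k*)^α = 3.7812^0.41 ≈ 1.7252
c* = (1 − s)·y* = (1 − 0.32) × 1.7252 ≈ 1.1731

c* = 1.173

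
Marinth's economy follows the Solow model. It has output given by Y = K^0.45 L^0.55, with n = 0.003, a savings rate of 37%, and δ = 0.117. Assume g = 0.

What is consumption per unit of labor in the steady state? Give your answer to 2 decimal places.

c* ≈ 1.58

Steady state requires s·f(k) = (n + δ)·k, i.e. s·k^α = (n + δ)·k.
Rearranging, k^(1−α) = s / (n + δ).
k^0.55 = 0.37 / (0.003 + 0.117) = 0.37 / 0.120 = 3.0833
k* = 3.0833^(1/0.55) ≈ 7.7468
y* = (k*)^α = 7.7468^0.45 ≈ 2.5125
c* = (1 − s)·y* = (1 − 0.37) × 2.5125 ≈ 1.5829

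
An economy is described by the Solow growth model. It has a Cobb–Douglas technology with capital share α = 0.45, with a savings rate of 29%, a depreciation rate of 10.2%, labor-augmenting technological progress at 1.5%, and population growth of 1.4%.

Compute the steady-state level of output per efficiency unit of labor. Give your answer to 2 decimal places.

Steady state requires s·f(k) = (n + g + δ)·k, i.e. s·k^α = (n + g + δ)·k.
Rearranging, k^(1−α) = s / (n + g + δ).
k^0.55 = 0.29 / (0.014 + 0.015 + 0.102) = 0.29 / 0.131 = 2.2137
k* = 2.2137^(1/0.55) ≈ 4.2412
y* = (k*)^α = 4.2412^0.45 ≈ 1.9159

y* = 1.92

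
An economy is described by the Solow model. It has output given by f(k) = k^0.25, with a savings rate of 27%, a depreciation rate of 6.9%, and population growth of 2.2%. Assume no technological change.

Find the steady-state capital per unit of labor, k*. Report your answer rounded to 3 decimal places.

k* = 4.263

In steady state, investment equals break-even investment: s·k^α = (n + δ)·k.
Dividing both sides by k: k^(1−α) = s / (n + δ).
k^0.75 = 0.27 / (0.022 + 0.069) = 0.27 / 0.091 = 2.9670
k* = 2.9670^(1/0.75) ≈ 4.2634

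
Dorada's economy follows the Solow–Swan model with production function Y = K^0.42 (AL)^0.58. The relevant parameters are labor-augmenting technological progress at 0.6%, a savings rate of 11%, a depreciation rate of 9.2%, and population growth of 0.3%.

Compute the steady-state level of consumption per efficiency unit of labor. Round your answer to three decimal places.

c* ≈ 0.947

In steady state, investment equals break-even investment: s·k^α = (n + g + δ)·k.
Dividing both sides by k: k^(1−α) = s / (n + g + δ).
k^0.58 = 0.11 / (0.003 + 0.006 + 0.092) = 0.11 / 0.101 = 1.0891
k* = 1.0891^(1/0.58) ≈ 1.1585
y* = (k*)^α = 1.1585^0.42 ≈ 1.0637
c* = (1 − s)·y* = (1 − 0.11) × 1.0637 ≈ 0.9467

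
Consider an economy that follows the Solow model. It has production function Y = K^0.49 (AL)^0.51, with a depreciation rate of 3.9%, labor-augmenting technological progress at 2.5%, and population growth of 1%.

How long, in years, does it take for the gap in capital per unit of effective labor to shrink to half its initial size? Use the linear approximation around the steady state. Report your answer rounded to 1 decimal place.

Near the steady state the convergence rate is λ = (1 − α)(n + g + δ).
λ = (1 − 0.49) × 0.074 = 0.51 × 0.074 = 0.03774
Half-life = ln 2 / λ = 0.6931 / 0.03774 ≈ 18.37 years

t_½ ≈ 18.4 years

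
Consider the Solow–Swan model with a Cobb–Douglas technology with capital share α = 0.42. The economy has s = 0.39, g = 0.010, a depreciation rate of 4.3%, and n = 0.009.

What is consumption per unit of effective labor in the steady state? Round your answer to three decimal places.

c* = 2.310

In steady state, investment equals break-even investment: s·k^α = (n + g + δ)·k.
Rearranging, k^(1−α) = s / (n + g + δ).
k^0.58 = 0.39 / (0.009 + 0.010 + 0.043) = 0.39 / 0.062 = 6.2903
k* = 6.2903^(1/0.58) ≈ 23.8243
y* = (k*)^α = 23.8243^0.42 ≈ 3.7875
c* = (1 − s)·y* = (1 − 0.39) × 3.7875 ≈ 2.3104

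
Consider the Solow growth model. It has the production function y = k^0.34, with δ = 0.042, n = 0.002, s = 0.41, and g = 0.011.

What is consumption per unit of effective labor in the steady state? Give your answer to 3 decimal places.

c* = 1.661

In steady state, investment equals break-even investment: s·k^α = (n + g + δ)·k.
Dividing both sides by k: k^(1−α) = s / (n + g + δ).
k^0.66 = 0.41 / (0.002 + 0.011 + 0.042) = 0.41 / 0.055 = 7.4545
k* = 7.4545^(1/0.66) ≈ 20.9820
y* = (k*)^α = 20.9820^0.34 ≈ 2.8147
c* = (1 − s)·y* = (1 − 0.41) × 2.8147 ≈ 1.6607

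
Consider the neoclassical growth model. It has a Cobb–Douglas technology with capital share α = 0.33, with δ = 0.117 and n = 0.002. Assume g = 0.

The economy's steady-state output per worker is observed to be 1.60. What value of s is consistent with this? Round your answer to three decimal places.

s ≈ 0.309

At the steady state, Δk = 0, so s·k^α = (n + δ)·k.
Since y* = [s/(n + δ)]^(α/(1−α)), we have s/(n + δ) = (y*)^((1−α)/α) = 1.60^2.0303 = 2.5967.
Therefore s = 2.5967 × (n + δ) = 2.5967 × 0.119 = 0.3090.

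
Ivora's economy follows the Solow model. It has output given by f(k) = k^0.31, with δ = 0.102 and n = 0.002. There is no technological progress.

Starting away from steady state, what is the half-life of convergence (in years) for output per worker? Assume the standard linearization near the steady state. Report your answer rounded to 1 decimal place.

half-life ≈ 9.7 years

Near the steady state the convergence rate is λ = (1 − α)(n + δ).
λ = (1 − 0.31) × 0.104 = 0.69 × 0.104 = 0.07176
Half-life = ln 2 / λ = 0.6931 / 0.07176 ≈ 9.66 years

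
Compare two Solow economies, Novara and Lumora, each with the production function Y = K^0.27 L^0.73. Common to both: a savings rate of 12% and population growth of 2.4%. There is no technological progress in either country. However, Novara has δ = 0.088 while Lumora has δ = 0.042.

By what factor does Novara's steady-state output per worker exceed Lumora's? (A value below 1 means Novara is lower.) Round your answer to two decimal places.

y*_N / y*_L ≈ 0.82

Steady-state y* = [s/(n + δ)]^(α/(1−α)), so the ratio is [ (s_N/(n + δ)_N) / (s_L/(n + δ)_L) ]^0.3699.
s_N/(n + δ)_N = 0.12/0.112 = 1.0714; s_L/(n + δ)_L = 0.12/0.066 = 1.8182.
Ratio = (1.0714/1.8182)^0.3699 = 0.5893^0.3699 ≈ 0.8223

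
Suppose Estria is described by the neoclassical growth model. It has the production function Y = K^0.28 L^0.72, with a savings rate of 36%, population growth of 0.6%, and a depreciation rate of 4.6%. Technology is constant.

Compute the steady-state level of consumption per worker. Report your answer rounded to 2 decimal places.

Steady state requires s·f(k) = (n + δ)·k, i.e. s·k^α = (n + δ)·k.
Dividing both sides by k: k^(1−α) = s / (n + δ).
k^0.72 = 0.36 / (0.006 + 0.046) = 0.36 / 0.052 = 6.9231
k* = 6.9231^(1/0.72) ≈ 14.6921
y* = (k*)^α = 14.6921^0.28 ≈ 2.1222
c* = (1 − s)·y* = (1 − 0.36) × 2.1222 ≈ 1.3582

c* ≈ 1.36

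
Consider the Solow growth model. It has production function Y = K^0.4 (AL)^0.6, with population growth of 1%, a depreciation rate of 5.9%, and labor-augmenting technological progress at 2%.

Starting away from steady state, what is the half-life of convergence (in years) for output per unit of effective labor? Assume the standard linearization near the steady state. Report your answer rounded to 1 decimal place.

half-life ≈ 13.0 years

Near the steady state the convergence rate is λ = (1 − α)(n + g + δ).
λ = (1 − 0.4) × 0.089 = 0.6 × 0.089 = 0.0534
Half-life = ln 2 / λ = 0.6931 / 0.0534 ≈ 12.98 years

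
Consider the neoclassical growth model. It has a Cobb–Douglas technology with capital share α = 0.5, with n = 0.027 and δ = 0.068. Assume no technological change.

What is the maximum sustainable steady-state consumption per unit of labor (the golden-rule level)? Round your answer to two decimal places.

At the golden rule, f'(k) = n + δ, so α·k^(α−1) = n + δ and k_gold = (α/(n + δ))^(1/(1−α)).
k_gold = (0.5/0.095)^(1/0.5) = 5.2632^2 ≈ 27.7013
c_gold = f(k_gold) − (n + δ)·k_gold = 5.2632 − 0.095×27.7013 ≈ 2.6316

c_gold ≈ 2.63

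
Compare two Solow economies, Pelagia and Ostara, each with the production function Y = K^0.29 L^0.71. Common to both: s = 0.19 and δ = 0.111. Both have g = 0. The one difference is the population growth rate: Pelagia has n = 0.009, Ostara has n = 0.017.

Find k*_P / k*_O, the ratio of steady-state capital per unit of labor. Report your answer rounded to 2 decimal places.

k*_P / k*_O ≈ 1.10

Steady-state k* = [s/(n + δ)]^(1/(1−α)), so the ratio is [ (s_P/(n + δ)_P) / (s_O/(n + δ)_O) ]^1.4085.
s_P/(n + δ)_P = 0.19/0.120 = 1.5833; s_O/(n + δ)_O = 0.19/0.128 = 1.4844.
Ratio = (1.5833/1.4844)^1.4085 = 1.0666^1.4085 ≈ 1.0951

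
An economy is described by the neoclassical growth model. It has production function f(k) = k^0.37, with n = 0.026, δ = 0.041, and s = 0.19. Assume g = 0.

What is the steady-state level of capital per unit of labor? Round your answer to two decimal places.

In steady state, investment equals break-even investment: s·k^α = (n + δ)·k.
Dividing both sides by k: k^(1−α) = s / (n + δ).
k^0.63 = 0.19 / (0.026 + 0.041) = 0.19 / 0.067 = 2.8358
k* = 2.8358^(1/0.63) ≈ 5.2304

k* = 5.23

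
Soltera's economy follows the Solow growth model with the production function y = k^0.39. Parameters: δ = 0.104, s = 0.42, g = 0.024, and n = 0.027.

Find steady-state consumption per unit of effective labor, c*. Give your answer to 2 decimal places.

c* = 1.10

At the steady state, Δk = 0, so s·k^α = (n + g + δ)·k.
Rearranging, k^(1−α) = s / (n + g + δ).
k^0.61 = 0.42 / (0.027 + 0.024 + 0.104) = 0.42 / 0.155 = 2.7097
k* = 2.7097^(1/0.61) ≈ 5.1252
y* = (k*)^α = 5.1252^0.39 ≈ 1.8914
c* = (1 − s)·y* = (1 − 0.42) × 1.8914 ≈ 1.0970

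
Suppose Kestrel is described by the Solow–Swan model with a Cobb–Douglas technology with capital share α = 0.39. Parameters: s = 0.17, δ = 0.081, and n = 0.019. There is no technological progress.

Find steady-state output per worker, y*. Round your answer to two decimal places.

y* = 1.40

At the steady state, Δk = 0, so s·k^α = (n + δ)·k.
Rearranging, k^(1−α) = s / (n + δ).
k^0.61 = 0.17 / (0.019 + 0.081) = 0.17 / 0.100 = 1.7000
k* = 1.7000^(1/0.61) ≈ 2.3866
y* = (k*)^α = 2.3866^0.39 ≈ 1.4039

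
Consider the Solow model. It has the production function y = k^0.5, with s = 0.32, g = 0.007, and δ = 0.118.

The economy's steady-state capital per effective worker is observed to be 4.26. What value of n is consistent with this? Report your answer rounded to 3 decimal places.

n ≈ 0.030

In steady state, investment equals break-even investment: s·k^α = (n + g + δ)·k.
So s / (n + g + δ) = (k*)^(1−α) = 4.26^0.5 = 2.0640.
Therefore n + g + δ = s / 2.0640 = 0.32 / 2.0640 = 0.1550, so n = 0.1550 − 0.125 = 0.0300.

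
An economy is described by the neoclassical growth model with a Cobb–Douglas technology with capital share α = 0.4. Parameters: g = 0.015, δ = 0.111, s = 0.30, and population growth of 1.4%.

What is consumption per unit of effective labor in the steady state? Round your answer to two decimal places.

In steady state, investment equals break-even investment: s·k^α = (n + g + δ)·k.
Rearranging, k^(1−α) = s / (n + g + δ).
k^0.6 = 0.30 / (0.014 + 0.015 + 0.111) = 0.30 / 0.140 = 2.1429
k* = 2.1429^(1/0.6) ≈ 3.5618
y* = (k*)^α = 3.5618^0.4 ≈ 1.6621
c* = (1 − s)·y* = (1 − 0.30) × 1.6621 ≈ 1.1635

c* ≈ 1.16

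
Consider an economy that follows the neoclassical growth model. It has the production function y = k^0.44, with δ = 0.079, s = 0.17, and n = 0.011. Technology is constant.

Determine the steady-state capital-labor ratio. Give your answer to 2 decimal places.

k* ≈ 3.11

At the steady state, Δk = 0, so s·k^α = (n + δ)·k.
Rearranging, k^(1−α) = s / (n + δ).
k^0.56 = 0.17 / (0.011 + 0.079) = 0.17 / 0.090 = 1.8889
k* = 1.8889^(1/0.56) ≈ 3.1134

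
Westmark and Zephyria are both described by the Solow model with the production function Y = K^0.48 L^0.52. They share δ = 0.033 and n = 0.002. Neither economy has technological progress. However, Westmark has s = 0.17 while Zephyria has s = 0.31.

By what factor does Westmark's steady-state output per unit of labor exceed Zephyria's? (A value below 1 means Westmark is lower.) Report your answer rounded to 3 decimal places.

Steady-state y* = [s/(n + δ)]^(α/(1−α)), so the ratio is [ (s_W/(n + δ)_W) / (s_Z/(n + δ)_Z) ]^0.9231.
s_W/(n + δ)_W = 0.17/0.035 = 4.8571; s_Z/(n + δ)_Z = 0.31/0.035 = 8.8571.
Ratio = (4.8571/8.8571)^0.9231 = 0.5484^0.9231 ≈ 0.5743

y*_W / y*_Z ≈ 0.574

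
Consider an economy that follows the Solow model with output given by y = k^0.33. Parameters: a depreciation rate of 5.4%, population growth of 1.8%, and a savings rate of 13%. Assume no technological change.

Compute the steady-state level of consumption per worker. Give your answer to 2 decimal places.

At the steady state, Δk = 0, so s·k^α = (n + δ)·k.
Rearranging, k^(1−α) = s / (n + δ).
k^0.67 = 0.13 / (0.018 + 0.054) = 0.13 / 0.072 = 1.8056
k* = 1.8056^(1/0.67) ≈ 2.4156
y* = (k*)^α = 2.4156^0.33 ≈ 1.3378
c* = (1 − s)·y* = (1 − 0.13) × 1.3378 ≈ 1.1639

c* ≈ 1.16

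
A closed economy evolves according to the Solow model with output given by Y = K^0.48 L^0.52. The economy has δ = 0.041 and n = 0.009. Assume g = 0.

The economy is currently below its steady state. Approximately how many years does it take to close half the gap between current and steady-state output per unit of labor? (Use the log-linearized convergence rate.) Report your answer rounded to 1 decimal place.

t_½ ≈ 26.7 years

Near the steady state the convergence rate is λ = (1 − α)(n + δ).
λ = (1 − 0.48) × 0.050 = 0.52 × 0.050 = 0.0260
Half-life = ln 2 / λ = 0.6931 / 0.0260 ≈ 26.66 years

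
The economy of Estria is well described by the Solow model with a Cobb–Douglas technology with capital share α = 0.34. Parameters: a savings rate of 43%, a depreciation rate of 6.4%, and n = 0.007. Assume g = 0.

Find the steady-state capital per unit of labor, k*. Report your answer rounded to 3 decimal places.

In steady state, investment equals break-even investment: s·k^α = (n + δ)·k.
Rearranging, k^(1−α) = s / (n + δ).
k^0.66 = 0.43 / (0.007 + 0.064) = 0.43 / 0.071 = 6.0563
k* = 6.0563^(1/0.66) ≈ 15.3166

k* ≈ 15.317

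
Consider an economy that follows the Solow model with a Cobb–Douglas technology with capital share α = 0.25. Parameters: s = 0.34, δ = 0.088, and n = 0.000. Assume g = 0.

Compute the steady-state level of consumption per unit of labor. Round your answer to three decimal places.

c* = 1.036

Steady state requires s·f(k) = (n + δ)·k, i.e. s·k^α = (n + δ)·k.
Rearranging, k^(1−α) = s / (n + δ).
k^0.75 = 0.34 / (0.000 + 0.088) = 0.34 / 0.088 = 3.8636
k* = 3.8636^(1/0.75) ≈ 6.0626
y* = (k*)^α = 6.0626^0.25 ≈ 1.5692
c* = (1 − s)·y* = (1 − 0.34) × 1.5692 ≈ 1.0357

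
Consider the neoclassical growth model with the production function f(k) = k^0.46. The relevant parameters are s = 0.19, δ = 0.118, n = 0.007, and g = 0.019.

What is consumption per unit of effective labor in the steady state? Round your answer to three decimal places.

c* ≈ 1.026

Steady state requires s·f(k) = (n + g + δ)·k, i.e. s·k^α = (n + g + δ)·k.
Dividing both sides by k: k^(1−α) = s / (n + g + δ).
k^0.54 = 0.19 / (0.007 + 0.019 + 0.118) = 0.19 / 0.144 = 1.3194
k* = 1.3194^(1/0.54) ≈ 1.6708
y* = (k*)^α = 1.6708^0.46 ≈ 1.2663
c* = (1 − s)·y* = (1 − 0.19) × 1.2663 ≈ 1.0257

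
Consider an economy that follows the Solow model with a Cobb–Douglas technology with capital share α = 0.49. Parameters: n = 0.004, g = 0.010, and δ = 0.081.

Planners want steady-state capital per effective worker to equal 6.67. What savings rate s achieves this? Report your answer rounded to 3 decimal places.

s ≈ 0.250

At the steady state, Δk = 0, so s·k^α = (n + g + δ)·k.
So s / (n + g + δ) = (k*)^(1−α) = 6.67^0.51 = 2.6321.
Therefore s = 2.6321 × (n + g + δ) = 2.6321 × 0.095 = 0.2500.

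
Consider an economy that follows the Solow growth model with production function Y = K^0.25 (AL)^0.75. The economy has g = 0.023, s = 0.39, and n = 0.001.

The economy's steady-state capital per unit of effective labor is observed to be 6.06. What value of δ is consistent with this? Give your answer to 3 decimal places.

Steady state requires s·f(k) = (n + g + δ)·k, i.e. s·k^α = (n + g + δ)·k.
So s / (n + g + δ) = (k*)^(1−α) = 6.06^0.75 = 3.8624.
Therefore n + g + δ = s / 3.8624 = 0.39 / 3.8624 = 0.1010, so δ = 0.1010 − 0.024 = 0.0770.

δ ≈ 0.077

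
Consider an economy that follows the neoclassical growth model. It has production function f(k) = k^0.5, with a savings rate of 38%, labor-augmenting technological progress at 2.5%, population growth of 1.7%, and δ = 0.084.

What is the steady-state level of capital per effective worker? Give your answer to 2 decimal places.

In steady state, investment equals break-even investment: s·k^α = (n + g + δ)·k.
Dividing both sides by k: k^(1−α) = s / (n + g + δ).
k^0.5 = 0.38 / (0.017 + 0.025 + 0.084) = 0.38 / 0.126 = 3.0159
k* = 3.0159^(1/0.5) ≈ 9.0957

k* ≈ 9.10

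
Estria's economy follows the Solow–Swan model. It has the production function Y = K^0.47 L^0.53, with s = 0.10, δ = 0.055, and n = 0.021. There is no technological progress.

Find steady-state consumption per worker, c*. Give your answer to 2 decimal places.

c* ≈ 1.15

At the steady state, Δk = 0, so s·k^α = (n + δ)·k.
Rearranging, k^(1−α) = s / (n + δ).
k^0.53 = 0.10 / (0.021 + 0.055) = 0.10 / 0.076 = 1.3158
k* = 1.3158^(1/0.53) ≈ 1.6784
y* = (k*)^α = 1.6784^0.47 ≈ 1.2756
c* = (1 − s)·y* = (1 − 0.10) × 1.2756 ≈ 1.1480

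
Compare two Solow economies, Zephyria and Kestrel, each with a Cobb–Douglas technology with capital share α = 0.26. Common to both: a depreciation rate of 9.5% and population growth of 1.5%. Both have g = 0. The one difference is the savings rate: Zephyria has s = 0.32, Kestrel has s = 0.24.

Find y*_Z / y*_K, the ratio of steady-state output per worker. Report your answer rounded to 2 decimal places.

ratio ≈ 1.11

Steady-state y* = [s/(n + δ)]^(α/(1−α)), so the ratio is [ (s_Z/(n + δ)_Z) / (s_K/(n + δ)_K) ]^0.3514.
s_Z/(n + δ)_Z = 0.32/0.110 = 2.9091; s_K/(n + δ)_K = 0.24/0.110 = 2.1818.
Ratio = (2.9091/2.1818)^0.3514 = 1.3333^0.3514 ≈ 1.1064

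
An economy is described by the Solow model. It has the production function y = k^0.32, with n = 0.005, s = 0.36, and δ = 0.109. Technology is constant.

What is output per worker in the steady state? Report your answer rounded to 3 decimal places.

y* = 1.718

At the steady state, Δk = 0, so s·k^α = (n + δ)·k.
Rearranging, k^(1−α) = s / (n + δ).
k^0.68 = 0.36 / (0.005 + 0.109) = 0.36 / 0.114 = 3.1579
k* = 3.1579^(1/0.68) ≈ 5.4251
y* = (k*)^α = 5.4251^0.32 ≈ 1.7179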